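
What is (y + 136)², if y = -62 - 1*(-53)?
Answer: 16129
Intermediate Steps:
y = -9 (y = -62 + 53 = -9)
(y + 136)² = (-9 + 136)² = 127² = 16129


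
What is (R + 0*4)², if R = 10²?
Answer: 10000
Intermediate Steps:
R = 100
(R + 0*4)² = (100 + 0*4)² = (100 + 0)² = 100² = 10000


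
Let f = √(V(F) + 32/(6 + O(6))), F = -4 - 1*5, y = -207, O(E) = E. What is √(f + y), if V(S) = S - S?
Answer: √(-1863 + 6*√6)/3 ≈ 14.331*I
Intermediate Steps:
F = -9 (F = -4 - 5 = -9)
V(S) = 0
f = 2*√6/3 (f = √(0 + 32/(6 + 6)) = √(0 + 32/12) = √(0 + 32*(1/12)) = √(0 + 8/3) = √(8/3) = 2*√6/3 ≈ 1.6330)
√(f + y) = √(2*√6/3 - 207) = √(-207 + 2*√6/3)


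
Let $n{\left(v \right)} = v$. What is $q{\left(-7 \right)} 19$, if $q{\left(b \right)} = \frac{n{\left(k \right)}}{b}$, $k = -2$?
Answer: $\frac{38}{7} \approx 5.4286$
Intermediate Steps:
$q{\left(b \right)} = - \frac{2}{b}$
$q{\left(-7 \right)} 19 = - \frac{2}{-7} \cdot 19 = \left(-2\right) \left(- \frac{1}{7}\right) 19 = \frac{2}{7} \cdot 19 = \frac{38}{7}$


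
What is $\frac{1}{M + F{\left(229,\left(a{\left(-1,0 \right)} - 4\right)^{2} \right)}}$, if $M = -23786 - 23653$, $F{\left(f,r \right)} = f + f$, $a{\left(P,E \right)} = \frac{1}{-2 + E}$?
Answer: $- \frac{1}{46981} \approx -2.1285 \cdot 10^{-5}$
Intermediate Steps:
$F{\left(f,r \right)} = 2 f$
$M = -47439$
$\frac{1}{M + F{\left(229,\left(a{\left(-1,0 \right)} - 4\right)^{2} \right)}} = \frac{1}{-47439 + 2 \cdot 229} = \frac{1}{-47439 + 458} = \frac{1}{-46981} = - \frac{1}{46981}$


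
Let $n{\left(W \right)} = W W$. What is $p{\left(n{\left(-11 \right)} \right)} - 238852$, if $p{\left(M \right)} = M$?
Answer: $-238731$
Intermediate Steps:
$n{\left(W \right)} = W^{2}$
$p{\left(n{\left(-11 \right)} \right)} - 238852 = \left(-11\right)^{2} - 238852 = 121 - 238852 = -238731$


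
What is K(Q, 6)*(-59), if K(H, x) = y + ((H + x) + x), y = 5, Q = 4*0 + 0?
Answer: -1003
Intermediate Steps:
Q = 0 (Q = 0 + 0 = 0)
K(H, x) = 5 + H + 2*x (K(H, x) = 5 + ((H + x) + x) = 5 + (H + 2*x) = 5 + H + 2*x)
K(Q, 6)*(-59) = (5 + 0 + 2*6)*(-59) = (5 + 0 + 12)*(-59) = 17*(-59) = -1003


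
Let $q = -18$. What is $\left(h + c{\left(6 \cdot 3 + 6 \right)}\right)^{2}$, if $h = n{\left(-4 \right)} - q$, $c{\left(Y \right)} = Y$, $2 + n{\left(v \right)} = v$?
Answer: $1296$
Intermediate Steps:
$n{\left(v \right)} = -2 + v$
$h = 12$ ($h = \left(-2 - 4\right) - -18 = -6 + 18 = 12$)
$\left(h + c{\left(6 \cdot 3 + 6 \right)}\right)^{2} = \left(12 + \left(6 \cdot 3 + 6\right)\right)^{2} = \left(12 + \left(18 + 6\right)\right)^{2} = \left(12 + 24\right)^{2} = 36^{2} = 1296$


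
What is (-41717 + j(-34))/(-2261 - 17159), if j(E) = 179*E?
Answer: 47803/19420 ≈ 2.4615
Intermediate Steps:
(-41717 + j(-34))/(-2261 - 17159) = (-41717 + 179*(-34))/(-2261 - 17159) = (-41717 - 6086)/(-19420) = -47803*(-1/19420) = 47803/19420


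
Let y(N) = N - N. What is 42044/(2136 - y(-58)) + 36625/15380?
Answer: 18121693/821292 ≈ 22.065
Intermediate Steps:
y(N) = 0
42044/(2136 - y(-58)) + 36625/15380 = 42044/(2136 - 1*0) + 36625/15380 = 42044/(2136 + 0) + 36625*(1/15380) = 42044/2136 + 7325/3076 = 42044*(1/2136) + 7325/3076 = 10511/534 + 7325/3076 = 18121693/821292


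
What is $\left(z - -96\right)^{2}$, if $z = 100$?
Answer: $38416$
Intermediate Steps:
$\left(z - -96\right)^{2} = \left(100 - -96\right)^{2} = \left(100 + 96\right)^{2} = 196^{2} = 38416$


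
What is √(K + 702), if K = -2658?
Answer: 2*I*√489 ≈ 44.227*I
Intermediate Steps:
√(K + 702) = √(-2658 + 702) = √(-1956) = 2*I*√489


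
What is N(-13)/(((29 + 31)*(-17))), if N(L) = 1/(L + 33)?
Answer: -1/20400 ≈ -4.9020e-5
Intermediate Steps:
N(L) = 1/(33 + L)
N(-13)/(((29 + 31)*(-17))) = 1/((33 - 13)*(((29 + 31)*(-17)))) = 1/(20*((60*(-17)))) = (1/20)/(-1020) = (1/20)*(-1/1020) = -1/20400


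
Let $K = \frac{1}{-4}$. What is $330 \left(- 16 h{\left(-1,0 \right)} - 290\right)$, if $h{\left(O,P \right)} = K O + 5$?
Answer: $-123420$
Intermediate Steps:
$K = - \frac{1}{4} \approx -0.25$
$h{\left(O,P \right)} = 5 - \frac{O}{4}$ ($h{\left(O,P \right)} = - \frac{O}{4} + 5 = 5 - \frac{O}{4}$)
$330 \left(- 16 h{\left(-1,0 \right)} - 290\right) = 330 \left(- 16 \left(5 - - \frac{1}{4}\right) - 290\right) = 330 \left(- 16 \left(5 + \frac{1}{4}\right) - 290\right) = 330 \left(\left(-16\right) \frac{21}{4} - 290\right) = 330 \left(-84 - 290\right) = 330 \left(-374\right) = -123420$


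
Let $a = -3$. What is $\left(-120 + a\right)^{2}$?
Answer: $15129$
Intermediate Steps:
$\left(-120 + a\right)^{2} = \left(-120 - 3\right)^{2} = \left(-123\right)^{2} = 15129$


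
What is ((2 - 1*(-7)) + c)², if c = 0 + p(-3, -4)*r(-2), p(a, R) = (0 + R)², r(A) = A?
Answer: 529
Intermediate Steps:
p(a, R) = R²
c = -32 (c = 0 + (-4)²*(-2) = 0 + 16*(-2) = 0 - 32 = -32)
((2 - 1*(-7)) + c)² = ((2 - 1*(-7)) - 32)² = ((2 + 7) - 32)² = (9 - 32)² = (-23)² = 529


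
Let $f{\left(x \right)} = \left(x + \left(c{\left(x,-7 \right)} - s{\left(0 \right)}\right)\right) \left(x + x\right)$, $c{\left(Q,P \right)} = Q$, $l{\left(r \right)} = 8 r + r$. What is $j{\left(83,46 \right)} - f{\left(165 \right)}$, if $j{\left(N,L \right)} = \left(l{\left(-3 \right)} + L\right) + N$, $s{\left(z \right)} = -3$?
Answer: $-109788$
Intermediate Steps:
$l{\left(r \right)} = 9 r$
$f{\left(x \right)} = 2 x \left(3 + 2 x\right)$ ($f{\left(x \right)} = \left(x + \left(x - -3\right)\right) \left(x + x\right) = \left(x + \left(x + 3\right)\right) 2 x = \left(x + \left(3 + x\right)\right) 2 x = \left(3 + 2 x\right) 2 x = 2 x \left(3 + 2 x\right)$)
$j{\left(N,L \right)} = -27 + L + N$ ($j{\left(N,L \right)} = \left(9 \left(-3\right) + L\right) + N = \left(-27 + L\right) + N = -27 + L + N$)
$j{\left(83,46 \right)} - f{\left(165 \right)} = \left(-27 + 46 + 83\right) - 2 \cdot 165 \left(3 + 2 \cdot 165\right) = 102 - 2 \cdot 165 \left(3 + 330\right) = 102 - 2 \cdot 165 \cdot 333 = 102 - 109890 = -109788$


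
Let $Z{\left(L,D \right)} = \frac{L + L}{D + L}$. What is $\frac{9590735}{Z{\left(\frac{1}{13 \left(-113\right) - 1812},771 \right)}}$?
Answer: $-12130601396375$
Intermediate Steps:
$Z{\left(L,D \right)} = \frac{2 L}{D + L}$
$\frac{9590735}{Z{\left(\frac{1}{13 \left(-113\right) - 1812},771 \right)}} = \frac{9590735}{2 \frac{1}{13 \left(-113\right) - 1812} \frac{1}{771 + \frac{1}{13 \left(-113\right) - 1812}}} = \frac{9590735}{2 \frac{1}{-1469 - 1812} \frac{1}{771 + \frac{1}{-1469 - 1812}}} = \frac{9590735}{2 \frac{1}{-3281} \frac{1}{771 + \frac{1}{-3281}}} = \frac{9590735}{2 \left(- \frac{1}{3281}\right) \frac{1}{771 - \frac{1}{3281}}} = \frac{9590735}{2 \left(- \frac{1}{3281}\right) \frac{1}{\frac{2529650}{3281}}} = \frac{9590735}{2 \left(- \frac{1}{3281}\right) \frac{3281}{2529650}} = \frac{9590735}{- \frac{1}{1264825}} = 9590735 \left(-1264825\right) = -12130601396375$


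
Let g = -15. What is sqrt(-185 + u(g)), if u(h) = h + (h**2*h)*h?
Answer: 5*sqrt(2017) ≈ 224.56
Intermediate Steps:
u(h) = h + h**4 (u(h) = h + h**3*h = h + h**4)
sqrt(-185 + u(g)) = sqrt(-185 + (-15 + (-15)**4)) = sqrt(-185 + (-15 + 50625)) = sqrt(-185 + 50610) = sqrt(50425) = 5*sqrt(2017)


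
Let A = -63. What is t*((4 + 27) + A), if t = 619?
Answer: -19808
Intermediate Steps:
t*((4 + 27) + A) = 619*((4 + 27) - 63) = 619*(31 - 63) = 619*(-32) = -19808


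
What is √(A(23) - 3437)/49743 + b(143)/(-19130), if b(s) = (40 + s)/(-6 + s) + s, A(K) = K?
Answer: -9887/1310405 + I*√3414/49743 ≈ -0.007545 + 0.0011746*I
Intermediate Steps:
b(s) = s + (40 + s)/(-6 + s) (b(s) = (40 + s)/(-6 + s) + s = s + (40 + s)/(-6 + s))
√(A(23) - 3437)/49743 + b(143)/(-19130) = √(23 - 3437)/49743 + ((40 + 143² - 5*143)/(-6 + 143))/(-19130) = √(-3414)*(1/49743) + ((40 + 20449 - 715)/137)*(-1/19130) = (I*√3414)*(1/49743) + ((1/137)*19774)*(-1/19130) = I*√3414/49743 + (19774/137)*(-1/19130) = I*√3414/49743 - 9887/1310405 = -9887/1310405 + I*√3414/49743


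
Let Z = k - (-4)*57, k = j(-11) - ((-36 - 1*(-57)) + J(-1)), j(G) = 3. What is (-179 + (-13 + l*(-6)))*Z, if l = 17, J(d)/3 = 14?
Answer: -49392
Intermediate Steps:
J(d) = 42 (J(d) = 3*14 = 42)
k = -60 (k = 3 - ((-36 - 1*(-57)) + 42) = 3 - ((-36 + 57) + 42) = 3 - (21 + 42) = 3 - 1*63 = 3 - 63 = -60)
Z = 168 (Z = -60 - (-4)*57 = -60 - 1*(-228) = -60 + 228 = 168)
(-179 + (-13 + l*(-6)))*Z = (-179 + (-13 + 17*(-6)))*168 = (-179 + (-13 - 102))*168 = (-179 - 115)*168 = -294*168 = -49392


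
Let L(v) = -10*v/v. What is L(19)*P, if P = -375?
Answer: 3750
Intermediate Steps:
L(v) = -10 (L(v) = -10*1 = -10)
L(19)*P = -10*(-375) = 3750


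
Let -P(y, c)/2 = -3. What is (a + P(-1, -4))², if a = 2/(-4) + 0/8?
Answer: 121/4 ≈ 30.250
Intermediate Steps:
a = -½ (a = 2*(-¼) + 0*(⅛) = -½ + 0 = -½ ≈ -0.50000)
P(y, c) = 6 (P(y, c) = -2*(-3) = 6)
(a + P(-1, -4))² = (-½ + 6)² = (11/2)² = 121/4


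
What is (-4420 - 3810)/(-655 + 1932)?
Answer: -8230/1277 ≈ -6.4448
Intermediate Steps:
(-4420 - 3810)/(-655 + 1932) = -8230/1277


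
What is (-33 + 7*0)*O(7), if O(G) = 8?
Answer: -264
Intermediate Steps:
(-33 + 7*0)*O(7) = (-33 + 7*0)*8 = (-33 + 0)*8 = -33*8 = -264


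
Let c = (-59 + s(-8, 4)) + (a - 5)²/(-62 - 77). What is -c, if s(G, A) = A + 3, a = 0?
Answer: 7253/139 ≈ 52.180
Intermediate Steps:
s(G, A) = 3 + A
c = -7253/139 (c = (-59 + (3 + 4)) + (0 - 5)²/(-62 - 77) = (-59 + 7) + (-5)²/(-139) = -52 + 25*(-1/139) = -52 - 25/139 = -7253/139 ≈ -52.180)
-c = -1*(-7253/139) = 7253/139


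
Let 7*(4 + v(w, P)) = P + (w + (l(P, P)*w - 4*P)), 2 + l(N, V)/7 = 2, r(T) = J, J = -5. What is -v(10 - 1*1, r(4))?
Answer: 4/7 ≈ 0.57143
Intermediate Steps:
r(T) = -5
l(N, V) = 0 (l(N, V) = -14 + 7*2 = -14 + 14 = 0)
v(w, P) = -4 - 3*P/7 + w/7 (v(w, P) = -4 + (P + (w + (0*w - 4*P)))/7 = -4 + (P + (w + (0 - 4*P)))/7 = -4 + (P + (w - 4*P))/7 = -4 + (w - 3*P)/7 = -4 + (-3*P/7 + w/7) = -4 - 3*P/7 + w/7)
-v(10 - 1*1, r(4)) = -(-4 - 3/7*(-5) + (10 - 1*1)/7) = -(-4 + 15/7 + (10 - 1)/7) = -(-4 + 15/7 + (1/7)*9) = -(-4 + 15/7 + 9/7) = -1*(-4/7) = 4/7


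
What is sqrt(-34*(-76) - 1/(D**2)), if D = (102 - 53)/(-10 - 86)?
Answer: 2*sqrt(1548742)/49 ≈ 50.795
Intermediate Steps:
D = -49/96 (D = 49/(-96) = 49*(-1/96) = -49/96 ≈ -0.51042)
sqrt(-34*(-76) - 1/(D**2)) = sqrt(-34*(-76) - 1/((-49/96)**2)) = sqrt(2584 - 1/2401/9216) = sqrt(2584 - 1*9216/2401) = sqrt(2584 - 9216/2401) = sqrt(6194968/2401) = 2*sqrt(1548742)/49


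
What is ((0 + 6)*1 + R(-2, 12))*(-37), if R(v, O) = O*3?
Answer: -1554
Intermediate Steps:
R(v, O) = 3*O
((0 + 6)*1 + R(-2, 12))*(-37) = ((0 + 6)*1 + 3*12)*(-37) = (6*1 + 36)*(-37) = (6 + 36)*(-37) = 42*(-37) = -1554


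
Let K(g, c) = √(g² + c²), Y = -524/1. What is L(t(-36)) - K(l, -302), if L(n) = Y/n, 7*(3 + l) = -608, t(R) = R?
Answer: 131/9 - √4864637/7 ≈ -300.53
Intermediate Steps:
l = -629/7 (l = -3 + (⅐)*(-608) = -3 - 608/7 = -629/7 ≈ -89.857)
Y = -524 (Y = -524*1 = -524)
L(n) = -524/n
K(g, c) = √(c² + g²)
L(t(-36)) - K(l, -302) = -524/(-36) - √((-302)² + (-629/7)²) = -524*(-1/36) - √(91204 + 395641/49) = 131/9 - √(4864637/49) = 131/9 - √4864637/7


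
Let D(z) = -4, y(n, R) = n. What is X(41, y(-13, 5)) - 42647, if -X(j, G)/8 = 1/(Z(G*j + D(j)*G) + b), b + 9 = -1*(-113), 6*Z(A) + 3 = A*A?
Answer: -4946668201/115991 ≈ -42647.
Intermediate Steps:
Z(A) = -½ + A²/6 (Z(A) = -½ + (A*A)/6 = -½ + A²/6)
b = 104 (b = -9 - 1*(-113) = -9 + 113 = 104)
X(j, G) = -8/(207/2 + (-4*G + G*j)²/6) (X(j, G) = -8/((-½ + (G*j - 4*G)²/6) + 104) = -8/((-½ + (-4*G + G*j)²/6) + 104) = -8/(207/2 + (-4*G + G*j)²/6))
X(41, y(-13, 5)) - 42647 = -48/(621 + (-13)²*(-4 + 41)²) - 42647 = -48/(621 + 169*37²) - 42647 = -48/(621 + 169*1369) - 42647 = -48/(621 + 231361) - 42647 = -48/231982 - 42647 = -48*1/231982 - 42647 = -24/115991 - 42647 = -4946668201/115991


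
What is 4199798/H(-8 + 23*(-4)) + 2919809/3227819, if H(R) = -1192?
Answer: -6776353684117/1923780124 ≈ -3522.4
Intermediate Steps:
4199798/H(-8 + 23*(-4)) + 2919809/3227819 = 4199798/(-1192) + 2919809/3227819 = 4199798*(-1/1192) + 2919809*(1/3227819) = -2099899/596 + 2919809/3227819 = -6776353684117/1923780124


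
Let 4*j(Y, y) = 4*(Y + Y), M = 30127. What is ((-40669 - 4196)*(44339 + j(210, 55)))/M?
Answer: -2008112535/30127 ≈ -66655.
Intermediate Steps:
j(Y, y) = 2*Y (j(Y, y) = (4*(Y + Y))/4 = (4*(2*Y))/4 = (8*Y)/4 = 2*Y)
((-40669 - 4196)*(44339 + j(210, 55)))/M = ((-40669 - 4196)*(44339 + 2*210))/30127 = -44865*(44339 + 420)*(1/30127) = -44865*44759*(1/30127) = -2008112535*1/30127 = -2008112535/30127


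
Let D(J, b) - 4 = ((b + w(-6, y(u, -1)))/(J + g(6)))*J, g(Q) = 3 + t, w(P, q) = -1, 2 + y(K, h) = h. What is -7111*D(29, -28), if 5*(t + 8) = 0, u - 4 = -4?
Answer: 5297695/24 ≈ 2.2074e+5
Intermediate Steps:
u = 0 (u = 4 - 4 = 0)
y(K, h) = -2 + h
t = -8 (t = -8 + (1/5)*0 = -8 + 0 = -8)
g(Q) = -5 (g(Q) = 3 - 8 = -5)
D(J, b) = 4 + J*(-1 + b)/(-5 + J) (D(J, b) = 4 + ((b - 1)/(J - 5))*J = 4 + ((-1 + b)/(-5 + J))*J = 4 + J*(-1 + b)/(-5 + J))
-7111*D(29, -28) = -7111*(-20 + 3*29 + 29*(-28))/(-5 + 29) = -7111*(-20 + 87 - 812)/24 = -7111*(-745)/24 = -7111*(-745/24) = 5297695/24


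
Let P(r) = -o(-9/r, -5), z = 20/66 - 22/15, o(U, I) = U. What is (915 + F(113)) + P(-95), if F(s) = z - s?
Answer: 167355/209 ≈ 800.74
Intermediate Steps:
z = -64/55 (z = 20*(1/66) - 22*1/15 = 10/33 - 22/15 = -64/55 ≈ -1.1636)
P(r) = 9/r (P(r) = -(-9)/r = 9/r)
F(s) = -64/55 - s
(915 + F(113)) + P(-95) = (915 + (-64/55 - 1*113)) + 9/(-95) = (915 + (-64/55 - 113)) + 9*(-1/95) = (915 - 6279/55) - 9/95 = 44046/55 - 9/95 = 167355/209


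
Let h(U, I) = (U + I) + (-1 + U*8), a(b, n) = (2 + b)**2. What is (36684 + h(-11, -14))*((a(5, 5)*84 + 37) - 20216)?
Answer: -587423910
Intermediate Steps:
h(U, I) = -1 + I + 9*U (h(U, I) = (I + U) + (-1 + 8*U) = -1 + I + 9*U)
(36684 + h(-11, -14))*((a(5, 5)*84 + 37) - 20216) = (36684 + (-1 - 14 + 9*(-11)))*(((2 + 5)**2*84 + 37) - 20216) = (36684 + (-1 - 14 - 99))*((7**2*84 + 37) - 20216) = (36684 - 114)*((49*84 + 37) - 20216) = 36570*((4116 + 37) - 20216) = 36570*(4153 - 20216) = 36570*(-16063) = -587423910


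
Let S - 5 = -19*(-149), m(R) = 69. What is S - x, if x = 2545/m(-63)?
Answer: 193139/69 ≈ 2799.1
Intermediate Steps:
S = 2836 (S = 5 - 19*(-149) = 5 + 2831 = 2836)
x = 2545/69 ≈ 36.884
S - x = 2836 - 1*2545/69 = 2836 - 2545/69 = 193139/69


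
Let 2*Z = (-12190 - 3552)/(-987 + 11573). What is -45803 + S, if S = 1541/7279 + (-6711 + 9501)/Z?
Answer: -2839164390276/57293009 ≈ -49555.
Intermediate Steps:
Z = -7871/10586 (Z = ((-12190 - 3552)/(-987 + 11573))/2 = (-15742/10586)/2 = (-15742*1/10586)/2 = (1/2)*(-7871/5293) = -7871/10586 ≈ -0.74353)
S = -214972699049/57293009 (S = 1541/7279 + (-6711 + 9501)/(-7871/10586) = 1541*(1/7279) + 2790*(-10586/7871) = 1541/7279 - 29534940/7871 = -214972699049/57293009 ≈ -3752.2)
-45803 + S = -45803 - 214972699049/57293009 = -2839164390276/57293009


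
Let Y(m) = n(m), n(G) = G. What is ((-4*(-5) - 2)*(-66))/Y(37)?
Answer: -1188/37 ≈ -32.108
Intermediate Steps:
Y(m) = m
((-4*(-5) - 2)*(-66))/Y(37) = ((-4*(-5) - 2)*(-66))/37 = ((20 - 2)*(-66))*(1/37) = (18*(-66))*(1/37) = -1188*1/37 = -1188/37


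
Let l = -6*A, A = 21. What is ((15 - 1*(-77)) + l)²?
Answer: 1156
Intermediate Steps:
l = -126 (l = -6*21 = -126)
((15 - 1*(-77)) + l)² = ((15 - 1*(-77)) - 126)² = ((15 + 77) - 126)² = (92 - 126)² = (-34)² = 1156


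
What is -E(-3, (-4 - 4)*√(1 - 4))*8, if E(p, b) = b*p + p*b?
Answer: -384*I*√3 ≈ -665.11*I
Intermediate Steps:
E(p, b) = 2*b*p (E(p, b) = b*p + b*p = 2*b*p)
-E(-3, (-4 - 4)*√(1 - 4))*8 = -2*(-4 - 4)*√(1 - 4)*(-3)*8 = -2*(-8*I*√3)*(-3)*8 = -48*I*√3*8 = -384*I*√3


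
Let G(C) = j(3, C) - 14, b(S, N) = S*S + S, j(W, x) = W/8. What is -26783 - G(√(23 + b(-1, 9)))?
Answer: -214155/8 ≈ -26769.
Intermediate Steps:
j(W, x) = W/8 (j(W, x) = W*(⅛) = W/8)
b(S, N) = S + S² (b(S, N) = S² + S = S + S²)
G(C) = -109/8 (G(C) = (⅛)*3 - 14 = 3/8 - 14 = -109/8)
-26783 - G(√(23 + b(-1, 9))) = -26783 - 1*(-109/8) = -26783 + 109/8 = -214155/8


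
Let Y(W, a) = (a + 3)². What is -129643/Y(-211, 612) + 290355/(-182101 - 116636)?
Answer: -16505408974/12554422425 ≈ -1.3147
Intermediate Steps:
Y(W, a) = (3 + a)²
-129643/Y(-211, 612) + 290355/(-182101 - 116636) = -129643/(3 + 612)² + 290355/(-182101 - 116636) = -129643/(615²) + 290355/(-298737) = -129643/378225 + 290355*(-1/298737) = -129643*1/378225 - 96785/99579 = -129643/378225 - 96785/99579 = -16505408974/12554422425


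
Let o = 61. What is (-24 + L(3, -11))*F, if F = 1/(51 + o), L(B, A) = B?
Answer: -3/16 ≈ -0.18750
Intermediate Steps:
F = 1/112 (F = 1/(51 + 61) = 1/112 ≈ 0.0089286)
(-24 + L(3, -11))*F = (-24 + 3)*(1/112) = -21*1/112 = -3/16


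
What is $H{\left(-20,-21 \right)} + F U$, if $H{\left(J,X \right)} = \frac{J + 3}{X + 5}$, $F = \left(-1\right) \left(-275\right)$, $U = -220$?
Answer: $- \frac{967983}{16} \approx -60499.0$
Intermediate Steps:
$F = 275$
$H{\left(J,X \right)} = \frac{3 + J}{5 + X}$
$H{\left(-20,-21 \right)} + F U = \frac{3 - 20}{5 - 21} + 275 \left(-220\right) = \frac{1}{-16} \left(-17\right) - 60500 = \left(- \frac{1}{16}\right) \left(-17\right) - 60500 = \frac{17}{16} - 60500 = - \frac{967983}{16}$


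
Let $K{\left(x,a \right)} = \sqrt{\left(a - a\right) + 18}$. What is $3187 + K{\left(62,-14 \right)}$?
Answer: $3187 + 3 \sqrt{2} \approx 3191.2$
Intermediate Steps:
$K{\left(x,a \right)} = 3 \sqrt{2}$ ($K{\left(x,a \right)} = \sqrt{0 + 18} = \sqrt{18} = 3 \sqrt{2}$)
$3187 + K{\left(62,-14 \right)} = 3187 + 3 \sqrt{2}$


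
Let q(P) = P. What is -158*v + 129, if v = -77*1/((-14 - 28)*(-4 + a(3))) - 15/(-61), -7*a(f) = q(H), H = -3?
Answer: 783488/4575 ≈ 171.25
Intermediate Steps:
a(f) = 3/7 (a(f) = -⅐*(-3) = 3/7)
v = -2447/9150 (v = -77*1/((-14 - 28)*(-4 + 3/7)) - 15/(-61) = -77/((-42*(-25/7))) - 15*(-1/61) = -77/150 + 15/61 = -2447/9150 ≈ -0.26743)
-158*v + 129 = -158*(-2447/9150) + 129 = 193313/4575 + 129 = 783488/4575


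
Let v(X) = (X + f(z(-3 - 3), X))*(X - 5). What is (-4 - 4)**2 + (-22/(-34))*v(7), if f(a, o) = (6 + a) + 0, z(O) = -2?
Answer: 1330/17 ≈ 78.235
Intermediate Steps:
f(a, o) = 6 + a
v(X) = (-5 + X)*(4 + X) (v(X) = (X + (6 - 2))*(X - 5) = (X + 4)*(-5 + X) = (4 + X)*(-5 + X) = (-5 + X)*(4 + X))
(-4 - 4)**2 + (-22/(-34))*v(7) = (-4 - 4)**2 + (-22/(-34))*(-20 + 7**2 - 1*7) = (-8)**2 + (-22*(-1/34))*(-20 + 49 - 7) = 64 + (11/17)*22 = 64 + 242/17 = 1330/17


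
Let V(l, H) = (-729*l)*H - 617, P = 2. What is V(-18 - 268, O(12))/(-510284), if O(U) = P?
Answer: -416371/510284 ≈ -0.81596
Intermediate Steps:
O(U) = 2
V(l, H) = -617 - 729*H*l (V(l, H) = -729*H*l - 617 = -617 - 729*H*l)
V(-18 - 268, O(12))/(-510284) = (-617 - 729*2*(-18 - 268))/(-510284) = (-617 - 729*2*(-286))*(-1/510284) = (-617 + 416988)*(-1/510284) = 416371*(-1/510284) = -416371/510284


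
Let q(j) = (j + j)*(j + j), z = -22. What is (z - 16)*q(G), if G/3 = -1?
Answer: -1368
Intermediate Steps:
G = -3 (G = 3*(-1) = -3)
q(j) = 4*j² (q(j) = (2*j)*(2*j) = 4*j²)
(z - 16)*q(G) = (-22 - 16)*(4*(-3)²) = -152*9 = -38*36 = -1368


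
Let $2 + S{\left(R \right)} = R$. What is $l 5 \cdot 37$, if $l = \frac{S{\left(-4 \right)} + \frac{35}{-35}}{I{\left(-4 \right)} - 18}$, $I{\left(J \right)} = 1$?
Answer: $\frac{1295}{17} \approx 76.177$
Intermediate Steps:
$S{\left(R \right)} = -2 + R$
$l = \frac{7}{17}$ ($l = \frac{\left(-2 - 4\right) + \frac{35}{-35}}{1 - 18} = \frac{-6 + 35 \left(- \frac{1}{35}\right)}{-17} = \left(-6 - 1\right) \left(- \frac{1}{17}\right) = \left(-7\right) \left(- \frac{1}{17}\right) = \frac{7}{17} \approx 0.41176$)
$l 5 \cdot 37 = \frac{7}{17} \cdot 5 \cdot 37 = \frac{35}{17} \cdot 37 = \frac{1295}{17}$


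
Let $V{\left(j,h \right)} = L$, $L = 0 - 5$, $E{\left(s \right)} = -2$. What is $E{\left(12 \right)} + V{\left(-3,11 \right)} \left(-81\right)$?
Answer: $403$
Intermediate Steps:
$L = -5$ ($L = 0 - 5 = -5$)
$V{\left(j,h \right)} = -5$
$E{\left(12 \right)} + V{\left(-3,11 \right)} \left(-81\right) = -2 - -405 = -2 + 405 = 403$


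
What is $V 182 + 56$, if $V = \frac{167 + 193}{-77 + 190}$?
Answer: $\frac{71848}{113} \approx 635.82$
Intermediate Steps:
$V = \frac{360}{113} \approx 3.1858$
$V 182 + 56 = \frac{360}{113} \cdot 182 + 56 = \frac{65520}{113} + 56 = \frac{71848}{113}$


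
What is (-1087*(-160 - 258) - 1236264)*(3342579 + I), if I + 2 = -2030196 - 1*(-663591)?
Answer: -1545008554856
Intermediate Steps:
I = -1366607 (I = -2 + (-2030196 - 1*(-663591)) = -2 + (-2030196 + 663591) = -2 - 1366605 = -1366607)
(-1087*(-160 - 258) - 1236264)*(3342579 + I) = (-1087*(-160 - 258) - 1236264)*(3342579 - 1366607) = (-1087*(-418) - 1236264)*1975972 = (454366 - 1236264)*1975972 = -781898*1975972 = -1545008554856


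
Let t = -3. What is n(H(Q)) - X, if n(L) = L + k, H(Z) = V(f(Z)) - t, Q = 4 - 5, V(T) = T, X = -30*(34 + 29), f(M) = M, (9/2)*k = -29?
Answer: 16970/9 ≈ 1885.6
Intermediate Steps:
k = -58/9 (k = (2/9)*(-29) = -58/9 ≈ -6.4444)
X = -1890 (X = -30*63 = -1890)
Q = -1
H(Z) = 3 + Z (H(Z) = Z - 1*(-3) = Z + 3 = 3 + Z)
n(L) = -58/9 + L (n(L) = L - 58/9 = -58/9 + L)
n(H(Q)) - X = (-58/9 + (3 - 1)) - 1*(-1890) = (-58/9 + 2) + 1890 = -40/9 + 1890 = 16970/9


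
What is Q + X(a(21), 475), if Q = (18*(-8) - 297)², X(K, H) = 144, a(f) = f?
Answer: 194625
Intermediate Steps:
Q = 194481 (Q = (-144 - 297)² = (-441)² = 194481)
Q + X(a(21), 475) = 194481 + 144 = 194625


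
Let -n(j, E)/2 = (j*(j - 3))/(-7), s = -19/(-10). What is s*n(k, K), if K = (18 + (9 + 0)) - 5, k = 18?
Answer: 1026/7 ≈ 146.57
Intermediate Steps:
s = 19/10 (s = -19*(-1/10) = 19/10 ≈ 1.9000)
K = 22 (K = (18 + 9) - 5 = 27 - 5 = 22)
n(j, E) = 2*j*(-3 + j)/7 (n(j, E) = -2*j*(j - 3)/(-7) = -2*j*(-3 + j)*(-1)/7 = -(-2)*j*(-3 + j)/7 = 2*j*(-3 + j)/7)
s*n(k, K) = 19*((2/7)*18*(-3 + 18))/10 = 19*((2/7)*18*15)/10 = (19/10)*(540/7) = 1026/7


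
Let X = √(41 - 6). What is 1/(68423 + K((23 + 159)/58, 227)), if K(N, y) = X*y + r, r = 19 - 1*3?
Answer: 9777/668870458 - 227*√35/4682093206 ≈ 1.4330e-5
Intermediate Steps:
X = √35 ≈ 5.9161
r = 16 (r = 19 - 3 = 16)
K(N, y) = 16 + y*√35 (K(N, y) = √35*y + 16 = y*√35 + 16 = 16 + y*√35)
1/(68423 + K((23 + 159)/58, 227)) = 1/(68423 + (16 + 227*√35)) = 1/(68439 + 227*√35)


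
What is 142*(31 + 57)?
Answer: 12496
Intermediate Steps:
142*(31 + 57) = 142*88 = 12496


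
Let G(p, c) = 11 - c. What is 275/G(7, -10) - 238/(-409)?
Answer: 117473/8589 ≈ 13.677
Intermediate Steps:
275/G(7, -10) - 238/(-409) = 275/(11 - 1*(-10)) - 238/(-409) = 275/(11 + 10) - 238*(-1/409) = 275/21 + 238/409 = 117473/8589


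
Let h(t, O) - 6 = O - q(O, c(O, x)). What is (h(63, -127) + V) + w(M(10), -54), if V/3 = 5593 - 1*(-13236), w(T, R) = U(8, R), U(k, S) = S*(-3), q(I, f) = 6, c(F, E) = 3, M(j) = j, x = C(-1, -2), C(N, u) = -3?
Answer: 56522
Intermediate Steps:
x = -3
U(k, S) = -3*S
w(T, R) = -3*R
h(t, O) = O (h(t, O) = 6 + (O - 1*6) = 6 + (O - 6) = 6 + (-6 + O) = O)
V = 56487 (V = 3*(5593 - 1*(-13236)) = 3*(5593 + 13236) = 3*18829 = 56487)
(h(63, -127) + V) + w(M(10), -54) = (-127 + 56487) - 3*(-54) = 56360 + 162 = 56522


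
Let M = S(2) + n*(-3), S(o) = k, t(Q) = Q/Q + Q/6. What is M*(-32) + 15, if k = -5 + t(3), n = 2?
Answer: 319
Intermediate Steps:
t(Q) = 1 + Q/6 (t(Q) = 1 + Q*(⅙) = 1 + Q/6)
k = -7/2 (k = -5 + (1 + (⅙)*3) = -5 + (1 + ½) = -5 + 3/2 = -7/2 ≈ -3.5000)
S(o) = -7/2
M = -19/2 (M = -7/2 + 2*(-3) = -7/2 - 6 = -19/2 ≈ -9.5000)
M*(-32) + 15 = -19/2*(-32) + 15 = 304 + 15 = 319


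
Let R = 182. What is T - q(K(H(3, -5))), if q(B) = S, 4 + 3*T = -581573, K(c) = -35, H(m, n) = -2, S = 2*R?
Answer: -194223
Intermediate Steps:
S = 364 (S = 2*182 = 364)
T = -193859 (T = -4/3 + (1/3)*(-581573) = -4/3 - 581573/3 = -193859)
q(B) = 364
T - q(K(H(3, -5))) = -193859 - 1*364 = -193859 - 364 = -194223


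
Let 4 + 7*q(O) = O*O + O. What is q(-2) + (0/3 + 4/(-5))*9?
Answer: -262/35 ≈ -7.4857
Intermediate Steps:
q(O) = -4/7 + O/7 + O²/7 (q(O) = -4/7 + (O*O + O)/7 = -4/7 + (O² + O)/7 = -4/7 + (O + O²)/7 = -4/7 + (O/7 + O²/7) = -4/7 + O/7 + O²/7)
q(-2) + (0/3 + 4/(-5))*9 = (-4/7 + (⅐)*(-2) + (⅐)*(-2)²) + (0/3 + 4/(-5))*9 = (-4/7 - 2/7 + (⅐)*4) + (0*(⅓) + 4*(-⅕))*9 = (-4/7 - 2/7 + 4/7) + (0 - ⅘)*9 = -2/7 - ⅘*9 = -2/7 - 36/5 = -262/35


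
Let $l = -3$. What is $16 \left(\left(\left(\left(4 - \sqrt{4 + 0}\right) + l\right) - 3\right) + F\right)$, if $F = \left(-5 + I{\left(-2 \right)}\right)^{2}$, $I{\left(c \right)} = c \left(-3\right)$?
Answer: $-48$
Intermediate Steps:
$I{\left(c \right)} = - 3 c$
$F = 1$ ($F = \left(-5 - -6\right)^{2} = \left(-5 + 6\right)^{2} = 1^{2} = 1$)
$16 \left(\left(\left(\left(4 - \sqrt{4 + 0}\right) + l\right) - 3\right) + F\right) = 16 \left(\left(\left(\left(4 - \sqrt{4 + 0}\right) - 3\right) - 3\right) + 1\right) = 16 \left(\left(\left(\left(4 - \sqrt{4}\right) - 3\right) - 3\right) + 1\right) = 16 \left(\left(\left(\left(4 - 2\right) - 3\right) - 3\right) + 1\right) = 16 \left(\left(\left(2 - 3\right) - 3\right) + 1\right) = 16 \left(\left(-1 - 3\right) + 1\right) = 16 \left(-4 + 1\right) = 16 \left(-3\right) = -48$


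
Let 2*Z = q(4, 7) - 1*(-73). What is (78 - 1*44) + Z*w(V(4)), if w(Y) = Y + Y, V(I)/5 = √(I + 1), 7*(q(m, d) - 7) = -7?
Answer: 34 + 395*√5 ≈ 917.25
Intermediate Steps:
q(m, d) = 6 (q(m, d) = 7 + (⅐)*(-7) = 7 - 1 = 6)
V(I) = 5*√(1 + I) (V(I) = 5*√(I + 1) = 5*√(1 + I))
Z = 79/2 (Z = (6 - 1*(-73))/2 = (6 + 73)/2 = (½)*79 = 79/2 ≈ 39.500)
w(Y) = 2*Y
(78 - 1*44) + Z*w(V(4)) = (78 - 1*44) + 79*(2*(5*√(1 + 4)))/2 = (78 - 44) + 79*(2*(5*√5))/2 = 34 + 79*(10*√5)/2 = 34 + 395*√5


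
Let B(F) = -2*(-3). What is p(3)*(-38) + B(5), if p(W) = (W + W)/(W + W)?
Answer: -32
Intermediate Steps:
p(W) = 1 (p(W) = (2*W)/((2*W)) = (2*W)*(1/(2*W)) = 1)
B(F) = 6
p(3)*(-38) + B(5) = 1*(-38) + 6 = -38 + 6 = -32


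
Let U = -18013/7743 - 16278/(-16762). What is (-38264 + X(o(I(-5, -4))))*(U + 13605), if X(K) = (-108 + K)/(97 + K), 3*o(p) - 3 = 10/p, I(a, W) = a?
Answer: -340132521523994501/653416284 ≈ -5.2054e+8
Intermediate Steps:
o(p) = 1 + 10/(3*p) (o(p) = 1 + (10/p)/3 = 1 + 10/(3*p))
X(K) = (-108 + K)/(97 + K)
U = -3032644/2237727 (U = -18013*1/7743 - 16278*(-1/16762) = -18013/7743 + 8139/8381 = -3032644/2237727 ≈ -1.3552)
(-38264 + X(o(I(-5, -4))))*(U + 13605) = (-38264 + (-108 + (10/3 - 5)/(-5))/(97 + (10/3 - 5)/(-5)))*(-3032644/2237727 + 13605) = (-38264 + (-108 - ⅕*(-5/3))/(97 - ⅕*(-5/3)))*(30441243191/2237727) = (-38264 + (-108 + ⅓)/(97 + ⅓))*(30441243191/2237727) = (-38264 - 323/3/(292/3))*(30441243191/2237727) = (-38264 + (3/292)*(-323/3))*(30441243191/2237727) = (-38264 - 323/292)*(30441243191/2237727) = -11173411/292*30441243191/2237727 = -340132521523994501/653416284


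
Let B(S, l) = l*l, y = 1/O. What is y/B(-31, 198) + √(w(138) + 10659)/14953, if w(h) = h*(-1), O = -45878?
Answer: -1/1798601112 + 3*√1169/14953 ≈ 0.0068596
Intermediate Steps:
y = -1/45878 (y = 1/(-45878) = -1/45878 ≈ -2.1797e-5)
w(h) = -h
B(S, l) = l²
y/B(-31, 198) + √(w(138) + 10659)/14953 = -1/(45878*(198²)) + √(-1*138 + 10659)/14953 = -1/45878/39204 + √(-138 + 10659)*(1/14953) = -1/45878*1/39204 + √10521*(1/14953) = -1/1798601112 + (3*√1169)*(1/14953) = -1/1798601112 + 3*√1169/14953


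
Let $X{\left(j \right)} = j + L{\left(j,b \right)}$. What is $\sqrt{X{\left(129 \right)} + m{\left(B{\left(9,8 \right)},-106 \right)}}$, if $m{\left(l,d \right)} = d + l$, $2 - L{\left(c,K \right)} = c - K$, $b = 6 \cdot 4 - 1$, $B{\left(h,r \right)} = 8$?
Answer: $i \sqrt{73} \approx 8.544 i$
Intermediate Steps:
$b = 23$ ($b = 24 - 1 = 23$)
$L{\left(c,K \right)} = 2 + K - c$ ($L{\left(c,K \right)} = 2 - \left(c - K\right) = 2 + \left(K - c\right) = 2 + K - c$)
$X{\left(j \right)} = 25$ ($X{\left(j \right)} = j + \left(2 + 23 - j\right) = j - \left(-25 + j\right) = 25$)
$\sqrt{X{\left(129 \right)} + m{\left(B{\left(9,8 \right)},-106 \right)}} = \sqrt{25 + \left(-106 + 8\right)} = \sqrt{25 - 98} = \sqrt{-73} = i \sqrt{73}$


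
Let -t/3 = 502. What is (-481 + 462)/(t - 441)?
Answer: 19/1947 ≈ 0.0097586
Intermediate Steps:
t = -1506 (t = -3*502 = -1506)
(-481 + 462)/(t - 441) = (-481 + 462)/(-1506 - 441) = -19/(-1947) = -19*(-1/1947) = 19/1947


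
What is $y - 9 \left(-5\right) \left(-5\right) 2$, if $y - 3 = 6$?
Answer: $-441$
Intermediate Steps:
$y = 9$ ($y = 3 + 6 = 9$)
$y - 9 \left(-5\right) \left(-5\right) 2 = 9 - 9 \left(-5\right) \left(-5\right) 2 = 9 - 9 \cdot 25 \cdot 2 = 9 - 450 = -441$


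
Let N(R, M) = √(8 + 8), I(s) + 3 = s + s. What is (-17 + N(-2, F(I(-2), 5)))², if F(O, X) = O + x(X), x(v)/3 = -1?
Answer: 169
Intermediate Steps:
I(s) = -3 + 2*s (I(s) = -3 + (s + s) = -3 + 2*s)
x(v) = -3 (x(v) = 3*(-1) = -3)
F(O, X) = -3 + O (F(O, X) = O - 3 = -3 + O)
N(R, M) = 4 (N(R, M) = √16 = 4)
(-17 + N(-2, F(I(-2), 5)))² = (-17 + 4)² = (-13)² = 169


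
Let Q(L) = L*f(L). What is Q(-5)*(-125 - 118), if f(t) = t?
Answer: -6075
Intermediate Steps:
Q(L) = L**2 (Q(L) = L*L = L**2)
Q(-5)*(-125 - 118) = (-5)**2*(-125 - 118) = 25*(-243) = -6075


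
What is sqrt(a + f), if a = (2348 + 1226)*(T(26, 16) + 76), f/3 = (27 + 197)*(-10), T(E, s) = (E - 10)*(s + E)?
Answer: 2*sqrt(666658) ≈ 1633.0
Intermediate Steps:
T(E, s) = (-10 + E)*(E + s)
f = -6720 (f = 3*((27 + 197)*(-10)) = 3*(224*(-10)) = 3*(-2240) = -6720)
a = 2673352 (a = (2348 + 1226)*((26**2 - 10*26 - 10*16 + 26*16) + 76) = 3574*((676 - 260 - 160 + 416) + 76) = 3574*(672 + 76) = 3574*748 = 2673352)
sqrt(a + f) = sqrt(2673352 - 6720) = sqrt(2666632) = 2*sqrt(666658)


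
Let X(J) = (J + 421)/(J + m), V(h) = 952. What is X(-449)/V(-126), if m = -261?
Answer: 1/24140 ≈ 4.1425e-5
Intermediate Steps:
X(J) = (421 + J)/(-261 + J) (X(J) = (J + 421)/(J - 261) = (421 + J)/(-261 + J))
X(-449)/V(-126) = ((421 - 449)/(-261 - 449))/952 = (-28/(-710))*(1/952) = -1/710*(-28)*(1/952) = (14/355)*(1/952) = 1/24140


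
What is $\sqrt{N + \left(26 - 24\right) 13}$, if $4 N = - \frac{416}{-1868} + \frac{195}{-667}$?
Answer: $\frac{\sqrt{10083882923751}}{622978} \approx 5.0973$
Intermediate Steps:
$N = - \frac{21697}{1245956}$ ($N = \frac{- \frac{416}{-1868} + \frac{195}{-667}}{4} = \frac{\left(-416\right) \left(- \frac{1}{1868}\right) + 195 \left(- \frac{1}{667}\right)}{4} = \frac{\frac{104}{467} - \frac{195}{667}}{4} = \frac{1}{4} \left(- \frac{21697}{311489}\right) = - \frac{21697}{1245956} \approx -0.017414$)
$\sqrt{N + \left(26 - 24\right) 13} = \sqrt{- \frac{21697}{1245956} + \left(26 - 24\right) 13} = \sqrt{- \frac{21697}{1245956} + 2 \cdot 13} = \sqrt{- \frac{21697}{1245956} + 26} = \sqrt{\frac{32373159}{1245956}} = \frac{\sqrt{10083882923751}}{622978}$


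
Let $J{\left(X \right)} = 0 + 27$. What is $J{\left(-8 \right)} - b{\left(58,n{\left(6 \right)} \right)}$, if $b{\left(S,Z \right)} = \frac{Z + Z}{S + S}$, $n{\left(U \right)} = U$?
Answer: $\frac{780}{29} \approx 26.897$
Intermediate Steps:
$J{\left(X \right)} = 27$
$b{\left(S,Z \right)} = \frac{Z}{S}$ ($b{\left(S,Z \right)} = \frac{2 Z}{2 S} = 2 Z \frac{1}{2 S} = \frac{Z}{S}$)
$J{\left(-8 \right)} - b{\left(58,n{\left(6 \right)} \right)} = 27 - \frac{6}{58} = 27 - 6 \cdot \frac{1}{58} = 27 - \frac{3}{29} = \frac{780}{29}$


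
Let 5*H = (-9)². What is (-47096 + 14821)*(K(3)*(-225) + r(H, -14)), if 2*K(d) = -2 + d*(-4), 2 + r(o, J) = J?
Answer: -50316725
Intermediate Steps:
H = 81/5 (H = (⅕)*(-9)² = (⅕)*81 = 81/5 ≈ 16.200)
r(o, J) = -2 + J
K(d) = -1 - 2*d (K(d) = (-2 + d*(-4))/2 = (-2 - 4*d)/2 = -1 - 2*d)
(-47096 + 14821)*(K(3)*(-225) + r(H, -14)) = (-47096 + 14821)*((-1 - 2*3)*(-225) + (-2 - 14)) = -32275*((-1 - 6)*(-225) - 16) = -32275*(-7*(-225) - 16) = -32275*(1575 - 16) = -32275*1559 = -50316725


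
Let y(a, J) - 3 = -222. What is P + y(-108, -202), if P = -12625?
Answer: -12844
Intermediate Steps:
y(a, J) = -219 (y(a, J) = 3 - 222 = -219)
P + y(-108, -202) = -12625 - 219 = -12844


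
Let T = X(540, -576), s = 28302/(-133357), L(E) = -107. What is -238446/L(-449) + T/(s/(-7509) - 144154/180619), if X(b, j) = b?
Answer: 1997378164027817307/1287098461067704 ≈ 1551.8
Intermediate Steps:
s = -28302/133357 (s = 28302*(-1/133357) = -28302/133357 ≈ -0.21223)
T = 540
-238446/L(-449) + T/(s/(-7509) - 144154/180619) = -238446/(-107) + 540/(-28302/133357/(-7509) - 144154/180619) = -238446*(-1/107) + 540/(-28302/133357*(-1/7509) - 144154*1/180619) = 238446/107 + 540/(9434/333792571 - 144154/180619) = 238446/107 + 540/(-48115830320288/60289280381449) = 238446/107 + 540*(-60289280381449/48115830320288) = 238446/107 - 8139052851495615/12028957580072 = 1997378164027817307/1287098461067704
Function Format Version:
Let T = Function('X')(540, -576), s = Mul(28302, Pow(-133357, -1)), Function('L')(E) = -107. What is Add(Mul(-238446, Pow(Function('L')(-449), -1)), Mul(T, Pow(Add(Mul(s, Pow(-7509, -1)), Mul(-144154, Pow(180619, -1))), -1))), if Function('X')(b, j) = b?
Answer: Rational(1997378164027817307, 1287098461067704) ≈ 1551.8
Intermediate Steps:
s = Rational(-28302, 133357) (s = Mul(28302, Rational(-1, 133357)) = Rational(-28302, 133357) ≈ -0.21223)
T = 540
Add(Mul(-238446, Pow(Function('L')(-449), -1)), Mul(T, Pow(Add(Mul(s, Pow(-7509, -1)), Mul(-144154, Pow(180619, -1))), -1))) = Add(Mul(-238446, Pow(-107, -1)), Mul(540, Pow(Add(Mul(Rational(-28302, 133357), Pow(-7509, -1)), Mul(-144154, Pow(180619, -1))), -1))) = Add(Mul(-238446, Rational(-1, 107)), Mul(540, Pow(Add(Mul(Rational(-28302, 133357), Rational(-1, 7509)), Mul(-144154, Rational(1, 180619))), -1))) = Add(Rational(238446, 107), Mul(540, Pow(Add(Rational(9434, 333792571), Rational(-144154, 180619)), -1))) = Add(Rational(238446, 107), Mul(540, Pow(Rational(-48115830320288, 60289280381449), -1))) = Add(Rational(238446, 107), Mul(540, Rational(-60289280381449, 48115830320288))) = Add(Rational(238446, 107), Rational(-8139052851495615, 12028957580072)) = Rational(1997378164027817307, 1287098461067704)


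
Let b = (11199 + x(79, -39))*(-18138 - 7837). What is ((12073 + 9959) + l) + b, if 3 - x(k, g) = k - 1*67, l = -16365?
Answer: -290654583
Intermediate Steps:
x(k, g) = 70 - k (x(k, g) = 3 - (k - 1*67) = 3 - (k - 67) = 3 - (-67 + k) = 3 + (67 - k) = 70 - k)
b = -290660250 (b = (11199 + (70 - 1*79))*(-18138 - 7837) = (11199 + (70 - 79))*(-25975) = (11199 - 9)*(-25975) = 11190*(-25975) = -290660250)
((12073 + 9959) + l) + b = ((12073 + 9959) - 16365) - 290660250 = (22032 - 16365) - 290660250 = 5667 - 290660250 = -290654583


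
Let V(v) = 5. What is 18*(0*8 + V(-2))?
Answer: 90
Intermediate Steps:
18*(0*8 + V(-2)) = 18*(0*8 + 5) = 18*(0 + 5) = 18*5 = 90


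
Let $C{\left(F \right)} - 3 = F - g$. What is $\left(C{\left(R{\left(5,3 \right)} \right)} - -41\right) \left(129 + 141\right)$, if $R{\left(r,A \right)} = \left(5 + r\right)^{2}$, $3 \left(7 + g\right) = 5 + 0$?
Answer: $40320$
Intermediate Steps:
$g = - \frac{16}{3}$ ($g = -7 + \frac{5 + 0}{3} = -7 + \frac{1}{3} \cdot 5 = -7 + \frac{5}{3} = - \frac{16}{3} \approx -5.3333$)
$C{\left(F \right)} = \frac{25}{3} + F$ ($C{\left(F \right)} = 3 + \left(F - - \frac{16}{3}\right) = 3 + \left(F + \frac{16}{3}\right) = 3 + \left(\frac{16}{3} + F\right) = \frac{25}{3} + F$)
$\left(C{\left(R{\left(5,3 \right)} \right)} - -41\right) \left(129 + 141\right) = \left(\left(\frac{25}{3} + \left(5 + 5\right)^{2}\right) - -41\right) \left(129 + 141\right) = \left(\left(\frac{25}{3} + 10^{2}\right) + 41\right) 270 = \left(\left(\frac{25}{3} + 100\right) + 41\right) 270 = \left(\frac{325}{3} + 41\right) 270 = \frac{448}{3} \cdot 270 = 40320$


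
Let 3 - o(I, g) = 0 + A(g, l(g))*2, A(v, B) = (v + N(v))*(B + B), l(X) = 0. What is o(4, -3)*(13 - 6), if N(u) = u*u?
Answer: 21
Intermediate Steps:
N(u) = u²
A(v, B) = 2*B*(v + v²) (A(v, B) = (v + v²)*(B + B) = (v + v²)*(2*B) = 2*B*(v + v²))
o(I, g) = 3 (o(I, g) = 3 - (0 + (2*0*g*(1 + g))*2) = 3 - (0 + 0*2) = 3 - (0 + 0) = 3 - 1*0 = 3 + 0 = 3)
o(4, -3)*(13 - 6) = 3*(13 - 6) = 3*7 = 21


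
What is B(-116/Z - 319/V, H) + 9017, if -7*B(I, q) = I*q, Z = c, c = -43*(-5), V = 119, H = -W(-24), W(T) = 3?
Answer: 1614652448/179095 ≈ 9015.6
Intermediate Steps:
H = -3 (H = -1*3 = -3)
c = 215
Z = 215
B(I, q) = -I*q/7
B(-116/Z - 319/V, H) + 9017 = -1/7*(-116/215 - 319/119)*(-3) + 9017 = -1/7*(-82389/25585)*(-3) + 9017 = -247167/179095 + 9017 = 1614652448/179095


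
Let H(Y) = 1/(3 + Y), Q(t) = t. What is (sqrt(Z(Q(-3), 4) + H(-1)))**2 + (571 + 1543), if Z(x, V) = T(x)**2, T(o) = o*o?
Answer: 4391/2 ≈ 2195.5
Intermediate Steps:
T(o) = o**2
Z(x, V) = x**4 (Z(x, V) = (x**2)**2 = x**4)
(sqrt(Z(Q(-3), 4) + H(-1)))**2 + (571 + 1543) = (sqrt((-3)**4 + 1/(3 - 1)))**2 + (571 + 1543) = (sqrt(81 + 1/2))**2 + 2114 = (sqrt(163/2))**2 + 2114 = (sqrt(326)/2)**2 + 2114 = 163/2 + 2114 = 4391/2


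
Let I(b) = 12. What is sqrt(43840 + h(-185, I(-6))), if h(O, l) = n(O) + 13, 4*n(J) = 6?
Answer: sqrt(175418)/2 ≈ 209.41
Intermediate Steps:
n(J) = 3/2 (n(J) = (1/4)*6 = 3/2)
h(O, l) = 29/2 (h(O, l) = 3/2 + 13 = 29/2)
sqrt(43840 + h(-185, I(-6))) = sqrt(43840 + 29/2) = sqrt(87709/2) = sqrt(175418)/2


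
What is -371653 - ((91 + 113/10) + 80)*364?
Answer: -2190051/5 ≈ -4.3801e+5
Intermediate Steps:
-371653 - ((91 + 113/10) + 80)*364 = -371653 - (1023/10 + 80)*364 = -371653 - 1823*364/10 = -371653 - 1*331786/5 = -371653 - 331786/5 = -2190051/5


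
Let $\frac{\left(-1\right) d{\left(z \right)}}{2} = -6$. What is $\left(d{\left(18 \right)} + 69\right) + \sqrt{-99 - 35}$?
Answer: $81 + i \sqrt{134} \approx 81.0 + 11.576 i$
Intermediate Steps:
$d{\left(z \right)} = 12$ ($d{\left(z \right)} = \left(-2\right) \left(-6\right) = 12$)
$\left(d{\left(18 \right)} + 69\right) + \sqrt{-99 - 35} = \left(12 + 69\right) + \sqrt{-99 - 35} = 81 + \sqrt{-134} = 81 + i \sqrt{134}$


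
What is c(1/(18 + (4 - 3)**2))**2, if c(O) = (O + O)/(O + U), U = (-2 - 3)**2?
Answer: 1/56644 ≈ 1.7654e-5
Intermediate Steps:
U = 25 (U = (-5)**2 = 25)
c(O) = 2*O/(25 + O) (c(O) = (O + O)/(O + 25) = (2*O)/(25 + O) = 2*O/(25 + O))
c(1/(18 + (4 - 3)**2))**2 = (2/((18 + (4 - 3)**2)*(25 + 1/(18 + (4 - 3)**2))))**2 = (2/((18 + 1**2)*(25 + 1/(18 + 1**2))))**2 = (2/((18 + 1)*(25 + 1/(18 + 1))))**2 = (2/(19*(25 + 1/19)))**2 = (2*(1/19)/(25 + 1/19))**2 = (2*(1/19)/(476/19))**2 = (2*(1/19)*(19/476))**2 = (1/238)**2 = 1/56644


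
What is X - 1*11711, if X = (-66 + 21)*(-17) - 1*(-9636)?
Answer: -1310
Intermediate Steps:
X = 10401 (X = -45*(-17) + 9636 = 765 + 9636 = 10401)
X - 1*11711 = 10401 - 1*11711 = 10401 - 11711 = -1310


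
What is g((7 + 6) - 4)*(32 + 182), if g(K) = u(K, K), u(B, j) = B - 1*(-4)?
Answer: 2782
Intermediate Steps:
u(B, j) = 4 + B (u(B, j) = B + 4 = 4 + B)
g(K) = 4 + K
g((7 + 6) - 4)*(32 + 182) = (4 + ((7 + 6) - 4))*(32 + 182) = (4 + (13 - 4))*214 = (4 + 9)*214 = 13*214 = 2782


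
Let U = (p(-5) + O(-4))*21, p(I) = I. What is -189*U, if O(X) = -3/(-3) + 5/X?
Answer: 83349/4 ≈ 20837.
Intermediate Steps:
O(X) = 1 + 5/X (O(X) = -3*(-1/3) + 5/X = 1 + 5/X)
U = -441/4 (U = (-5 + (5 - 4)/(-4))*21 = (-5 - 1/4*1)*21 = (-5 - 1/4)*21 = -21/4*21 = -441/4 ≈ -110.25)
-189*U = -189*(-441/4) = 83349/4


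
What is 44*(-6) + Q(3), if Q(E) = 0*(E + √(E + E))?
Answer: -264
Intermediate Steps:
Q(E) = 0 (Q(E) = 0*(E + √(2*E)) = 0*(E + √2*√E) = 0)
44*(-6) + Q(3) = 44*(-6) + 0 = -264 + 0 = -264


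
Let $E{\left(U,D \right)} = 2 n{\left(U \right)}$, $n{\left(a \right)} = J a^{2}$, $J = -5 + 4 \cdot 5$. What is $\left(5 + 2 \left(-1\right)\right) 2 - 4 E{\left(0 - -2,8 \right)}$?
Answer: $-474$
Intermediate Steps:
$J = 15$ ($J = -5 + 20 = 15$)
$n{\left(a \right)} = 15 a^{2}$
$E{\left(U,D \right)} = 30 U^{2}$ ($E{\left(U,D \right)} = 2 \cdot 15 U^{2} = 30 U^{2}$)
$\left(5 + 2 \left(-1\right)\right) 2 - 4 E{\left(0 - -2,8 \right)} = \left(5 + 2 \left(-1\right)\right) 2 - 4 \cdot 30 \left(0 - -2\right)^{2} = \left(5 - 2\right) 2 - 4 \cdot 30 \left(0 + 2\right)^{2} = 3 \cdot 2 - 4 \cdot 30 \cdot 2^{2} = 6 - 4 \cdot 30 \cdot 4 = 6 - 480 = -474$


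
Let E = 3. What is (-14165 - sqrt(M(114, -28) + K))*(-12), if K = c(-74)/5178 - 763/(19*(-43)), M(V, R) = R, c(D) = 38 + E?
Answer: 169980 + 2*I*sqrt(484246783114842)/705071 ≈ 1.6998e+5 + 62.421*I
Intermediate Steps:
c(D) = 41 (c(D) = 38 + 3 = 41)
K = 3984311/4230426 (K = 41/5178 - 763/(19*(-43)) = 41*(1/5178) - 763/(-817) = 41/5178 - 763*(-1/817) = 41/5178 + 763/817 = 3984311/4230426 ≈ 0.94182)
(-14165 - sqrt(M(114, -28) + K))*(-12) = (-14165 - sqrt(-28 + 3984311/4230426))*(-12) = (-14165 - sqrt(-114467617/4230426))*(-12) = (-14165 - I*sqrt(484246783114842)/4230426)*(-12) = 169980 + 2*I*sqrt(484246783114842)/705071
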